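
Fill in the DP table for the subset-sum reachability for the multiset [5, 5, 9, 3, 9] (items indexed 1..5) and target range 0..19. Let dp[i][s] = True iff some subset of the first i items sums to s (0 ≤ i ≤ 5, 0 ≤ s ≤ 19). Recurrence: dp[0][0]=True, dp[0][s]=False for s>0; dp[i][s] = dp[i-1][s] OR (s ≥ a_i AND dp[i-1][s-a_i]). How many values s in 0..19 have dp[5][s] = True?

i\s   0   1   2   3   4   5   6   7   8   9  10  11  12  13  14  15  16  17  18  19
  0   T   F   F   F   F   F   F   F   F   F   F   F   F   F   F   F   F   F   F   F
  1   T   F   F   F   F   T   F   F   F   F   F   F   F   F   F   F   F   F   F   F
  2   T   F   F   F   F   T   F   F   F   F   T   F   F   F   F   F   F   F   F   F
  3   T   F   F   F   F   T   F   F   F   T   T   F   F   F   T   F   F   F   F   T
  4   T   F   F   T   F   T   F   F   T   T   T   F   T   T   T   F   F   T   F   T
  5   T   F   F   T   F   T   F   F   T   T   T   F   T   T   T   F   F   T   T   T

12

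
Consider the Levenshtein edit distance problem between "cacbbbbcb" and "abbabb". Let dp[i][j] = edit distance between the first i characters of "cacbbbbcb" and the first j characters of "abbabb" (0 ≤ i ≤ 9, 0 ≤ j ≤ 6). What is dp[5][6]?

   ''  a  b  b  a  b  b
''  0  1  2  3  4  5  6
 c  1  1  2  3  4  5  6
 a  2  1  2  3  3  4  5
 c  3  2  2  3  4  4  5
 b  4  3  2  2  3  4  4
 b  5  4  3  2  3  3  4
 b  6  5  4  3  3  3  3
 b  7  6  5  4  4  3  3
 c  8  7  6  5  5  4  4
 b  9  8  7  6  6  5  4

4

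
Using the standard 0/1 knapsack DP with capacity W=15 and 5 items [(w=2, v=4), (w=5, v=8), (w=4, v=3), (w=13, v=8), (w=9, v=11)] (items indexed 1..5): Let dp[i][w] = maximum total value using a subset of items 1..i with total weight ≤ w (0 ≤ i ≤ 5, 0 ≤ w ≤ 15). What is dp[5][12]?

15

i\w   0   1   2   3   4   5   6   7   8   9  10  11  12  13  14  15
  0   0   0   0   0   0   0   0   0   0   0   0   0   0   0   0   0
  1   0   0   4   4   4   4   4   4   4   4   4   4   4   4   4   4
  2   0   0   4   4   4   8   8  12  12  12  12  12  12  12  12  12
  3   0   0   4   4   4   8   8  12  12  12  12  15  15  15  15  15
  4   0   0   4   4   4   8   8  12  12  12  12  15  15  15  15  15
  5   0   0   4   4   4   8   8  12  12  12  12  15  15  15  19  19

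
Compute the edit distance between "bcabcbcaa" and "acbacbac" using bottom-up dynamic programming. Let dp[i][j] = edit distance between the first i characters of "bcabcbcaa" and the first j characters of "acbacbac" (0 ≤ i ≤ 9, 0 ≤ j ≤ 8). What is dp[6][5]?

   ''  a  c  b  a  c  b  a  c
''  0  1  2  3  4  5  6  7  8
 b  1  1  2  2  3  4  5  6  7
 c  2  2  1  2  3  3  4  5  6
 a  3  2  2  2  2  3  4  4  5
 b  4  3  3  2  3  3  3  4  5
 c  5  4  3  3  3  3  4  4  4
 b  6  5  4  3  4  4  3  4  5
 c  7  6  5  4  4  4  4  4  4
 a  8  7  6  5  4  5  5  4  5
 a  9  8  7  6  5  5  6  5  5

4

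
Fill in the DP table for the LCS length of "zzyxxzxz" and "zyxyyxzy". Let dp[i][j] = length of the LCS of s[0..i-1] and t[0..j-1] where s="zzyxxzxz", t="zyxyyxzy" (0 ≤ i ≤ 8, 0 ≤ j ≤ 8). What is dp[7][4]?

3

   ''  z  y  x  y  y  x  z  y
''  0  0  0  0  0  0  0  0  0
 z  0  1  1  1  1  1  1  1  1
 z  0  1  1  1  1  1  1  2  2
 y  0  1  2  2  2  2  2  2  3
 x  0  1  2  3  3  3  3  3  3
 x  0  1  2  3  3  3  4  4  4
 z  0  1  2  3  3  3  4  5  5
 x  0  1  2  3  3  3  4  5  5
 z  0  1  2  3  3  3  4  5  5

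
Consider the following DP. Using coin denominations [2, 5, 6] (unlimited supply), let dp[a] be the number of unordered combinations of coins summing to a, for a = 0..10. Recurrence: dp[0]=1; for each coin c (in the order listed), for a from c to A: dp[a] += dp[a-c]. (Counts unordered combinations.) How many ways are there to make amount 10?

after  coin     0     1     2     3     4     5     6     7     8     9    10
          2     1     0     1     0     1     0     1     0     1     0     1
          5     1     0     1     0     1     1     1     1     1     1     2
          6     1     0     1     0     1     1     2     1     2     1     3

3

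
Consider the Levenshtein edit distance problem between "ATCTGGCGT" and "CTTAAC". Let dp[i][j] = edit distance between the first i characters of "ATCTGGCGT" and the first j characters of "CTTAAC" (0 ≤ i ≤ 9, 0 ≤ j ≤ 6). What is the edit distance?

6

   ''  C  T  T  A  A  C
''  0  1  2  3  4  5  6
 A  1  1  2  3  3  4  5
 T  2  2  1  2  3  4  5
 C  3  2  2  2  3  4  4
 T  4  3  2  2  3  4  5
 G  5  4  3  3  3  4  5
 G  6  5  4  4  4  4  5
 C  7  6  5  5  5  5  4
 G  8  7  6  6  6  6  5
 T  9  8  7  6  7  7  6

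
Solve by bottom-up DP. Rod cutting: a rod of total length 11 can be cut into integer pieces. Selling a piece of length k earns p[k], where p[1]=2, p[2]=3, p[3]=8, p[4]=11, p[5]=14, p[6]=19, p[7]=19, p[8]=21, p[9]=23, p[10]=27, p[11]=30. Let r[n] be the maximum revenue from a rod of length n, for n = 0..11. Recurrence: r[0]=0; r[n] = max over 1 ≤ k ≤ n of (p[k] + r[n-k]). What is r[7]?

   n    0    1    2    3    4    5    6    7    8    9   10   11
r[n]    0    2    4    8   11   14   19   21   23   27   30   33

21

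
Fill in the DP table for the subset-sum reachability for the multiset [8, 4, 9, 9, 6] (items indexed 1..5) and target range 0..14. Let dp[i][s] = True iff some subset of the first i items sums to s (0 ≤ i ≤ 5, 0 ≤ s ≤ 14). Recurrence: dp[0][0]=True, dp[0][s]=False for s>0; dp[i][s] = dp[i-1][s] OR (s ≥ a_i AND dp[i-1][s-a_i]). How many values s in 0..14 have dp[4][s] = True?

6

i\s   0   1   2   3   4   5   6   7   8   9  10  11  12  13  14
  0   T   F   F   F   F   F   F   F   F   F   F   F   F   F   F
  1   T   F   F   F   F   F   F   F   T   F   F   F   F   F   F
  2   T   F   F   F   T   F   F   F   T   F   F   F   T   F   F
  3   T   F   F   F   T   F   F   F   T   T   F   F   T   T   F
  4   T   F   F   F   T   F   F   F   T   T   F   F   T   T   F
  5   T   F   F   F   T   F   T   F   T   T   T   F   T   T   T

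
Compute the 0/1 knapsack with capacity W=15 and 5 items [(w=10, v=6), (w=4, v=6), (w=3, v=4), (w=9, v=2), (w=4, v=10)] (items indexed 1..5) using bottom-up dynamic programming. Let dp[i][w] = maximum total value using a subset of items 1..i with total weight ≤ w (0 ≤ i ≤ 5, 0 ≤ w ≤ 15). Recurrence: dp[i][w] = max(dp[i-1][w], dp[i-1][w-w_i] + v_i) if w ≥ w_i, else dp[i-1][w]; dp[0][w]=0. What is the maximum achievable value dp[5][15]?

i\w   0   1   2   3   4   5   6   7   8   9  10  11  12  13  14  15
  0   0   0   0   0   0   0   0   0   0   0   0   0   0   0   0   0
  1   0   0   0   0   0   0   0   0   0   0   6   6   6   6   6   6
  2   0   0   0   0   6   6   6   6   6   6   6   6   6   6  12  12
  3   0   0   0   4   6   6   6  10  10  10  10  10  10  10  12  12
  4   0   0   0   4   6   6   6  10  10  10  10  10  10  10  12  12
  5   0   0   0   4  10  10  10  14  16  16  16  20  20  20  20  20

20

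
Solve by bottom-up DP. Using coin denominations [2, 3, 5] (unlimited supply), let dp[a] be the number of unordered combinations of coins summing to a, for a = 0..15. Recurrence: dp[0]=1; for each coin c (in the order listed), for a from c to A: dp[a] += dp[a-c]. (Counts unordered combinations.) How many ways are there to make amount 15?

after  coin     0     1     2     3     4     5     6     7     8     9    10    11    12    13    14    15
          2     1     0     1     0     1     0     1     0     1     0     1     0     1     0     1     0
          3     1     0     1     1     1     1     2     1     2     2     2     2     3     2     3     3
          5     1     0     1     1     1     2     2     2     3     3     4     4     5     5     6     7

7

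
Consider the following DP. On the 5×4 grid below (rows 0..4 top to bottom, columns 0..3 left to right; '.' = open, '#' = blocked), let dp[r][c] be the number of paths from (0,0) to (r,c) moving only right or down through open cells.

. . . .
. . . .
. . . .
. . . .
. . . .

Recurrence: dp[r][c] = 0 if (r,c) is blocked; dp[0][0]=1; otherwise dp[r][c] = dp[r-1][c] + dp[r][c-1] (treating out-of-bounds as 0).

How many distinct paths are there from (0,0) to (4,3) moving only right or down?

35

r\c   0   1   2   3
  0   1   1   1   1
  1   1   2   3   4
  2   1   3   6  10
  3   1   4  10  20
  4   1   5  15  35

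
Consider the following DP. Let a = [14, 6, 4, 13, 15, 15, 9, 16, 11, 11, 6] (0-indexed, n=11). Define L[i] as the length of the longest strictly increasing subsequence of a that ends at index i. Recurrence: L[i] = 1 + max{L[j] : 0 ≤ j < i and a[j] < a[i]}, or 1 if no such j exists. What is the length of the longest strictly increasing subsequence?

4

   i    0    1    2    3    4    5    6    7    8    9   10
a[i]   14    6    4   13   15   15    9   16   11   11    6
L[i]    1    1    1    2    3    3    2    4    3    3    2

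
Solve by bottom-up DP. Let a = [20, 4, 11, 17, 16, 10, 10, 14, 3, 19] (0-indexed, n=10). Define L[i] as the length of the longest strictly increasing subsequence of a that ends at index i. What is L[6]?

   i    0    1    2    3    4    5    6    7    8    9
a[i]   20    4   11   17   16   10   10   14    3   19
L[i]    1    1    2    3    3    2    2    3    1    4

2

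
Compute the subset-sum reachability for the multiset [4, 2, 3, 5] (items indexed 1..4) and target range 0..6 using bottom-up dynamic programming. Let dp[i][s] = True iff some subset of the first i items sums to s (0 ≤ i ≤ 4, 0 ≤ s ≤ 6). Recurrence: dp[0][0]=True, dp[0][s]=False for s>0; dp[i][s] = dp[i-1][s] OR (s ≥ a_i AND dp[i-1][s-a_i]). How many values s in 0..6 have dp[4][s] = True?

6

i\s   0   1   2   3   4   5   6
  0   T   F   F   F   F   F   F
  1   T   F   F   F   T   F   F
  2   T   F   T   F   T   F   T
  3   T   F   T   T   T   T   T
  4   T   F   T   T   T   T   T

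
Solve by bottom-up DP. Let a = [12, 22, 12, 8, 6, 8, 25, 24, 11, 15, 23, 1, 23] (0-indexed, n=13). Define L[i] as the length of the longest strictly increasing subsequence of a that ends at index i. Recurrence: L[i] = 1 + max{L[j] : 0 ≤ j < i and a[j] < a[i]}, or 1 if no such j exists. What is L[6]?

   i    0    1    2    3    4    5    6    7    8    9   10   11   12
a[i]   12   22   12    8    6    8   25   24   11   15   23    1   23
L[i]    1    2    1    1    1    2    3    3    3    4    5    1    5

3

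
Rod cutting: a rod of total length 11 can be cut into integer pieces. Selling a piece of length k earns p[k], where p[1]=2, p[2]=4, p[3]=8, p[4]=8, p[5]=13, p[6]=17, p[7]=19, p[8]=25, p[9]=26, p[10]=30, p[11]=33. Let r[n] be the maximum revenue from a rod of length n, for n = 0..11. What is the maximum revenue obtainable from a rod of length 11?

33

   n    0    1    2    3    4    5    6    7    8    9   10   11
r[n]    0    2    4    8   10   13   17   19   25   27   30   33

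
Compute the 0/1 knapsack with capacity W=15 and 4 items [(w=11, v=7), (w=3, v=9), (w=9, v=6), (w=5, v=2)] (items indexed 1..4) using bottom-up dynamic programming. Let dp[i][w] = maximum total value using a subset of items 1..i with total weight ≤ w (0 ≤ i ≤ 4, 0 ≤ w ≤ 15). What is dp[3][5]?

9

i\w   0   1   2   3   4   5   6   7   8   9  10  11  12  13  14  15
  0   0   0   0   0   0   0   0   0   0   0   0   0   0   0   0   0
  1   0   0   0   0   0   0   0   0   0   0   0   7   7   7   7   7
  2   0   0   0   9   9   9   9   9   9   9   9   9   9   9  16  16
  3   0   0   0   9   9   9   9   9   9   9   9   9  15  15  16  16
  4   0   0   0   9   9   9   9   9  11  11  11  11  15  15  16  16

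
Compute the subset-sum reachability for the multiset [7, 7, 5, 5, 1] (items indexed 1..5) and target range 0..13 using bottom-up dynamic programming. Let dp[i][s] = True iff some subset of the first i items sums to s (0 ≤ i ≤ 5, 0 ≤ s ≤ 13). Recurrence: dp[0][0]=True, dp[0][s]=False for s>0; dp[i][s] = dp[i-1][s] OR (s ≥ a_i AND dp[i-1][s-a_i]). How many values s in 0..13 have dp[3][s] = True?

i\s   0   1   2   3   4   5   6   7   8   9  10  11  12  13
  0   T   F   F   F   F   F   F   F   F   F   F   F   F   F
  1   T   F   F   F   F   F   F   T   F   F   F   F   F   F
  2   T   F   F   F   F   F   F   T   F   F   F   F   F   F
  3   T   F   F   F   F   T   F   T   F   F   F   F   T   F
  4   T   F   F   F   F   T   F   T   F   F   T   F   T   F
  5   T   T   F   F   F   T   T   T   T   F   T   T   T   T

4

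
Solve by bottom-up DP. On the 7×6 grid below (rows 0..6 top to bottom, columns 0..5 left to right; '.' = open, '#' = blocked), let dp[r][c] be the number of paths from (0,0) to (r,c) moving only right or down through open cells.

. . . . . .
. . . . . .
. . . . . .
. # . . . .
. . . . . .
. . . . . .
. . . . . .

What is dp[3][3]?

r\c   0   1   2   3   4   5
  0   1   1   1   1   1   1
  1   1   2   3   4   5   6
  2   1   3   6  10  15  21
  3   1   0   6  16  31  52
  4   1   1   7  23  54 106
  5   1   2   9  32  86 192
  6   1   3  12  44 130 322

16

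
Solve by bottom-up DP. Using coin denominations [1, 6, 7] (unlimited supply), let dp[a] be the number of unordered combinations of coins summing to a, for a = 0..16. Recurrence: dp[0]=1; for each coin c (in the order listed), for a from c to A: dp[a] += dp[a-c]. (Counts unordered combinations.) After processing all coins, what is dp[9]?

3

after  coin     0     1     2     3     4     5     6     7     8     9    10    11    12    13    14    15    16
          1     1     1     1     1     1     1     1     1     1     1     1     1     1     1     1     1     1
          6     1     1     1     1     1     1     2     2     2     2     2     2     3     3     3     3     3
          7     1     1     1     1     1     1     2     3     3     3     3     3     4     5     6     6     6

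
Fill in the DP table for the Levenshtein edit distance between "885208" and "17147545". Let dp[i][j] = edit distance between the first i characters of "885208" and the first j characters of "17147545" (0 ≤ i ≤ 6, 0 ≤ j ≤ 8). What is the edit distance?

8

   ''  1  7  1  4  7  5  4  5
''  0  1  2  3  4  5  6  7  8
 8  1  1  2  3  4  5  6  7  8
 8  2  2  2  3  4  5  6  7  8
 5  3  3  3  3  4  5  5  6  7
 2  4  4  4  4  4  5  6  6  7
 0  5  5  5  5  5  5  6  7  7
 8  6  6  6  6  6  6  6  7  8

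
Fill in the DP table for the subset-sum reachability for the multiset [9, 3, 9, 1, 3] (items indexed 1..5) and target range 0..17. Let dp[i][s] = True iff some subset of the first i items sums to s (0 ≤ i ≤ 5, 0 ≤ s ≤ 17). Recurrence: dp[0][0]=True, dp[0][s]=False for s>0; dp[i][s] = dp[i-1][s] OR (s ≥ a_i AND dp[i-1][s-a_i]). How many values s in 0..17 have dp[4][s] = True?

i\s   0   1   2   3   4   5   6   7   8   9  10  11  12  13  14  15  16  17
  0   T   F   F   F   F   F   F   F   F   F   F   F   F   F   F   F   F   F
  1   T   F   F   F   F   F   F   F   F   T   F   F   F   F   F   F   F   F
  2   T   F   F   T   F   F   F   F   F   T   F   F   T   F   F   F   F   F
  3   T   F   F   T   F   F   F   F   F   T   F   F   T   F   F   F   F   F
  4   T   T   F   T   T   F   F   F   F   T   T   F   T   T   F   F   F   F
  5   T   T   F   T   T   F   T   T   F   T   T   F   T   T   F   T   T   F

8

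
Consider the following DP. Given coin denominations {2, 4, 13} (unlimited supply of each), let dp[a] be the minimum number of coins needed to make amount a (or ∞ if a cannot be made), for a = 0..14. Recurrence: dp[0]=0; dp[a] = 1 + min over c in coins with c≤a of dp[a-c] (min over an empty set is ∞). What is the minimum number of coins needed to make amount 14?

4

 a  0  1  2  3  4  5  6  7  8  9 10 11 12 13 14
dp  0  -  1  -  1  -  2  -  2  -  3  -  3  1  4
(- denotes ∞ / unreachable)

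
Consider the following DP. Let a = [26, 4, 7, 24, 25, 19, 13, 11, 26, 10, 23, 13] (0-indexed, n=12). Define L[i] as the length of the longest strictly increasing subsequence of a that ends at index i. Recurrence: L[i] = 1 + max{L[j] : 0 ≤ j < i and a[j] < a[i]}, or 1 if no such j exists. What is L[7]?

3

   i    0    1    2    3    4    5    6    7    8    9   10   11
a[i]   26    4    7   24   25   19   13   11   26   10   23   13
L[i]    1    1    2    3    4    3    3    3    5    3    4    4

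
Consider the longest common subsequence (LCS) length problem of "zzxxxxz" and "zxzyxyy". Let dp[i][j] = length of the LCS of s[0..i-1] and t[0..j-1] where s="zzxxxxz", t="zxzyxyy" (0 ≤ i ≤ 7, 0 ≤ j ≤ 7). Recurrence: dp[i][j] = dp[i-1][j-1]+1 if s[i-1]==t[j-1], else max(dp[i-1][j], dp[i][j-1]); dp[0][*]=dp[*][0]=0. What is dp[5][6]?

   ''  z  x  z  y  x  y  y
''  0  0  0  0  0  0  0  0
 z  0  1  1  1  1  1  1  1
 z  0  1  1  2  2  2  2  2
 x  0  1  2  2  2  3  3  3
 x  0  1  2  2  2  3  3  3
 x  0  1  2  2  2  3  3  3
 x  0  1  2  2  2  3  3  3
 z  0  1  2  3  3  3  3  3

3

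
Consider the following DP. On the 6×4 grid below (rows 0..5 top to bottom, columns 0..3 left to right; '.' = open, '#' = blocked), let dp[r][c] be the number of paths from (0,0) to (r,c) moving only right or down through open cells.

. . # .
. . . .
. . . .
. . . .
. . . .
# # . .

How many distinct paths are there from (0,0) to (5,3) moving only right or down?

44

r\c   0   1   2   3
  0   1   1   0   0
  1   1   2   2   2
  2   1   3   5   7
  3   1   4   9  16
  4   1   5  14  30
  5   0   0  14  44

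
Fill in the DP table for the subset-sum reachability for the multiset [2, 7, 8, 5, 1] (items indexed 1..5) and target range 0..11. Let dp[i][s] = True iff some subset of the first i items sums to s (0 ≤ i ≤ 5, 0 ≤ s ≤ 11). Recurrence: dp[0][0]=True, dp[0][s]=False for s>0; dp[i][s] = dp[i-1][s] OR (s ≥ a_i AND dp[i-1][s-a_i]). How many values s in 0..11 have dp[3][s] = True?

6

i\s   0   1   2   3   4   5   6   7   8   9  10  11
  0   T   F   F   F   F   F   F   F   F   F   F   F
  1   T   F   T   F   F   F   F   F   F   F   F   F
  2   T   F   T   F   F   F   F   T   F   T   F   F
  3   T   F   T   F   F   F   F   T   T   T   T   F
  4   T   F   T   F   F   T   F   T   T   T   T   F
  5   T   T   T   T   F   T   T   T   T   T   T   T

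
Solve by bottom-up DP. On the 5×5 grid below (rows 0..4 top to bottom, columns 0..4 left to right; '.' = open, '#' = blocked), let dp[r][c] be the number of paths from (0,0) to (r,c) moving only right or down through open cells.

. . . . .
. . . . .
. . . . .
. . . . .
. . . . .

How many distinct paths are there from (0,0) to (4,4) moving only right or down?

r\c   0   1   2   3   4
  0   1   1   1   1   1
  1   1   2   3   4   5
  2   1   3   6  10  15
  3   1   4  10  20  35
  4   1   5  15  35  70

70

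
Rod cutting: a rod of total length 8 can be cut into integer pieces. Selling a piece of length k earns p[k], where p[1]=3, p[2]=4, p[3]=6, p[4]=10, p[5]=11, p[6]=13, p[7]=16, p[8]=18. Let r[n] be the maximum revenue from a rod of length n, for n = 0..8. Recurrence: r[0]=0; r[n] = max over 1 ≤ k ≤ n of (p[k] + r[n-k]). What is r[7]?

21

   n    0    1    2    3    4    5    6    7    8
r[n]    0    3    6    9   12   15   18   21   24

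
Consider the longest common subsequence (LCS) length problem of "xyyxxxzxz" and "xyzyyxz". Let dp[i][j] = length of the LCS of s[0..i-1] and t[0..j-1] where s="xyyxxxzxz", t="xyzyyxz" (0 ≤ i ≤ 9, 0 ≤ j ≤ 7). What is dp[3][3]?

2

   ''  x  y  z  y  y  x  z
''  0  0  0  0  0  0  0  0
 x  0  1  1  1  1  1  1  1
 y  0  1  2  2  2  2  2  2
 y  0  1  2  2  3  3  3  3
 x  0  1  2  2  3  3  4  4
 x  0  1  2  2  3  3  4  4
 x  0  1  2  2  3  3  4  4
 z  0  1  2  3  3  3  4  5
 x  0  1  2  3  3  3  4  5
 z  0  1  2  3  3  3  4  5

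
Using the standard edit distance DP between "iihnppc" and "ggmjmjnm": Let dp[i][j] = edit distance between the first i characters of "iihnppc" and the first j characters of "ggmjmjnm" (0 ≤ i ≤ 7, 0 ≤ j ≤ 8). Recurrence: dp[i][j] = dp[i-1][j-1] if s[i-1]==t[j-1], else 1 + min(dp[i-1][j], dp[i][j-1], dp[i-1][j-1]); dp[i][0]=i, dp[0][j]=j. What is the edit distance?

8

   ''  g  g  m  j  m  j  n  m
''  0  1  2  3  4  5  6  7  8
 i  1  1  2  3  4  5  6  7  8
 i  2  2  2  3  4  5  6  7  8
 h  3  3  3  3  4  5  6  7  8
 n  4  4  4  4  4  5  6  6  7
 p  5  5  5  5  5  5  6  7  7
 p  6  6  6  6  6  6  6  7  8
 c  7  7  7  7  7  7  7  7  8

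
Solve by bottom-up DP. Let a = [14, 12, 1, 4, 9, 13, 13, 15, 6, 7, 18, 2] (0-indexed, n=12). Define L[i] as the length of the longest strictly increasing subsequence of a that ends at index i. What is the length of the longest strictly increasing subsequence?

6

   i    0    1    2    3    4    5    6    7    8    9   10   11
a[i]   14   12    1    4    9   13   13   15    6    7   18    2
L[i]    1    1    1    2    3    4    4    5    3    4    6    2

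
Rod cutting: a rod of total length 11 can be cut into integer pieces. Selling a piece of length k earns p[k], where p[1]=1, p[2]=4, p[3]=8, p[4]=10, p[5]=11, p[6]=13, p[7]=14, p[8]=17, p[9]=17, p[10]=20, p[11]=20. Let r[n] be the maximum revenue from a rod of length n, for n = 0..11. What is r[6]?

16

   n    0    1    2    3    4    5    6    7    8    9   10   11
r[n]    0    1    4    8   10   12   16   18   20   24   26   28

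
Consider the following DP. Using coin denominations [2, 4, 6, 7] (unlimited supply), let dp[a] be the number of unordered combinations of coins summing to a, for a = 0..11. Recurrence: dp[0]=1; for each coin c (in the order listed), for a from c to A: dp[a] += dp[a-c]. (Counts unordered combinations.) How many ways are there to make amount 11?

after  coin     0     1     2     3     4     5     6     7     8     9    10    11
          2     1     0     1     0     1     0     1     0     1     0     1     0
          4     1     0     1     0     2     0     2     0     3     0     3     0
          6     1     0     1     0     2     0     3     0     4     0     5     0
          7     1     0     1     0     2     0     3     1     4     1     5     2

2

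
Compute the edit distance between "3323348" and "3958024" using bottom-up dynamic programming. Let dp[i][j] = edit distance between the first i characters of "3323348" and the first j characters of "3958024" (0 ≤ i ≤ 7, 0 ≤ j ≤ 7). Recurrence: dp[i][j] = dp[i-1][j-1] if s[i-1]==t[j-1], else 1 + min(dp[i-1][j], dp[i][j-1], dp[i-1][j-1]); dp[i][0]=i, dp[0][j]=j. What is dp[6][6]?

5

   ''  3  9  5  8  0  2  4
''  0  1  2  3  4  5  6  7
 3  1  0  1  2  3  4  5  6
 3  2  1  1  2  3  4  5  6
 2  3  2  2  2  3  4  4  5
 3  4  3  3  3  3  4  5  5
 3  5  4  4  4  4  4  5  6
 4  6  5  5  5  5  5  5  5
 8  7  6  6  6  5  6  6  6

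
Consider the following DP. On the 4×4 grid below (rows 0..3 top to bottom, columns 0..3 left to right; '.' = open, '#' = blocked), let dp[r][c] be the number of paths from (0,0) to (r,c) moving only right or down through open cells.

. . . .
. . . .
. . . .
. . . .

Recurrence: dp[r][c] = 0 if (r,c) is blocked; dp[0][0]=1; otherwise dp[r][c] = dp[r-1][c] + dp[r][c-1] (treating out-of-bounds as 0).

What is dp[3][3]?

r\c   0   1   2   3
  0   1   1   1   1
  1   1   2   3   4
  2   1   3   6  10
  3   1   4  10  20

20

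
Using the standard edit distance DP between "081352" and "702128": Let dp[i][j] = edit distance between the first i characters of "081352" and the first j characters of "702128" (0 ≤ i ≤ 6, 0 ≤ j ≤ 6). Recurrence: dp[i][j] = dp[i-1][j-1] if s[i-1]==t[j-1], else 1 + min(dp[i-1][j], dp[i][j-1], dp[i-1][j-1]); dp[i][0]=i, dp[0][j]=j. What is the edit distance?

   ''  7  0  2  1  2  8
''  0  1  2  3  4  5  6
 0  1  1  1  2  3  4  5
 8  2  2  2  2  3  4  4
 1  3  3  3  3  2  3  4
 3  4  4  4  4  3  3  4
 5  5  5  5  5  4  4  4
 2  6  6  6  5  5  4  5

5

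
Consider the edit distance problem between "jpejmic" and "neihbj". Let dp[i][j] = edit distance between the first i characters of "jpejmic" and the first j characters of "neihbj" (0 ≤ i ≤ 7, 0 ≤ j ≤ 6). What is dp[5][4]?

   ''  n  e  i  h  b  j
''  0  1  2  3  4  5  6
 j  1  1  2  3  4  5  5
 p  2  2  2  3  4  5  6
 e  3  3  2  3  4  5  6
 j  4  4  3  3  4  5  5
 m  5  5  4  4  4  5  6
 i  6  6  5  4  5  5  6
 c  7  7  6  5  5  6  6

4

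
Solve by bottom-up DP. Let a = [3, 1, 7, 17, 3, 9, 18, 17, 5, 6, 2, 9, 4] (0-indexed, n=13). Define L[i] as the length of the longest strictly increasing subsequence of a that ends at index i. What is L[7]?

   i    0    1    2    3    4    5    6    7    8    9   10   11   12
a[i]    3    1    7   17    3    9   18   17    5    6    2    9    4
L[i]    1    1    2    3    2    3    4    4    3    4    2    5    3

4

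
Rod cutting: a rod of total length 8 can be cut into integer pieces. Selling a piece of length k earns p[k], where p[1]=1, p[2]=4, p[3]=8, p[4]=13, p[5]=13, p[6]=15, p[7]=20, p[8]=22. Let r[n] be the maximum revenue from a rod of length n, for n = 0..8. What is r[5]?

14

   n    0    1    2    3    4    5    6    7    8
r[n]    0    1    4    8   13   14   17   21   26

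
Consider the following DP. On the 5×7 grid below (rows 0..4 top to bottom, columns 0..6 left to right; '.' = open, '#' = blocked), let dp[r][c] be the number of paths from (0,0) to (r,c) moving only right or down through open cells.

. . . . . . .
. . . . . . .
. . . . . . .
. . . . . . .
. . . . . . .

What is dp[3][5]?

56

r\c   0   1   2   3   4   5   6
  0   1   1   1   1   1   1   1
  1   1   2   3   4   5   6   7
  2   1   3   6  10  15  21  28
  3   1   4  10  20  35  56  84
  4   1   5  15  35  70 126 210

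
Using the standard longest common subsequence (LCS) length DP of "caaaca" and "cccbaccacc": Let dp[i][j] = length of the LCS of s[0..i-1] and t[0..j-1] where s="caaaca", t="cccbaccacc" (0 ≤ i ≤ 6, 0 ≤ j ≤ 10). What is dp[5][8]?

   ''  c  c  c  b  a  c  c  a  c  c
''  0  0  0  0  0  0  0  0  0  0  0
 c  0  1  1  1  1  1  1  1  1  1  1
 a  0  1  1  1  1  2  2  2  2  2  2
 a  0  1  1  1  1  2  2  2  3  3  3
 a  0  1  1  1  1  2  2  2  3  3  3
 c  0  1  2  2  2  2  3  3  3  4  4
 a  0  1  2  2  2  3  3  3  4  4  4

3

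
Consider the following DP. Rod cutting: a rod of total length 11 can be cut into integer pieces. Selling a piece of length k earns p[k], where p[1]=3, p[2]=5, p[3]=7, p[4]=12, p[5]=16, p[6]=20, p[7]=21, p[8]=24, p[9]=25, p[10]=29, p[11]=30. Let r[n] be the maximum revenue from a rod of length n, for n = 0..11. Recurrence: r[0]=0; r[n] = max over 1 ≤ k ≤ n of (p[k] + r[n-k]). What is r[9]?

29

   n    0    1    2    3    4    5    6    7    8    9   10   11
r[n]    0    3    6    9   12   16   20   23   26   29   32   36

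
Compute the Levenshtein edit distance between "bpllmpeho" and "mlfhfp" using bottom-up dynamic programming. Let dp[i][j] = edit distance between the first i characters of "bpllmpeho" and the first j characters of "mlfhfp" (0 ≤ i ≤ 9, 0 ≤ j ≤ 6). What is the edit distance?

   ''  m  l  f  h  f  p
''  0  1  2  3  4  5  6
 b  1  1  2  3  4  5  6
 p  2  2  2  3  4  5  5
 l  3  3  2  3  4  5  6
 l  4  4  3  3  4  5  6
 m  5  4  4  4  4  5  6
 p  6  5  5  5  5  5  5
 e  7  6  6  6  6  6  6
 h  8  7  7  7  6  7  7
 o  9  8  8  8  7  7  8

8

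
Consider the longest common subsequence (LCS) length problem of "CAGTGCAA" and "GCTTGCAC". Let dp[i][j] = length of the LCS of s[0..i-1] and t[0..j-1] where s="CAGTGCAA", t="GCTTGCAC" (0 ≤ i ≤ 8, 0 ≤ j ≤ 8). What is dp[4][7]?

   ''  G  C  T  T  G  C  A  C
''  0  0  0  0  0  0  0  0  0
 C  0  0  1  1  1  1  1  1  1
 A  0  0  1  1  1  1  1  2  2
 G  0  1  1  1  1  2  2  2  2
 T  0  1  1  2  2  2  2  2  2
 G  0  1  1  2  2  3  3  3  3
 C  0  1  2  2  2  3  4  4  4
 A  0  1  2  2  2  3  4  5  5
 A  0  1  2  2  2  3  4  5  5

2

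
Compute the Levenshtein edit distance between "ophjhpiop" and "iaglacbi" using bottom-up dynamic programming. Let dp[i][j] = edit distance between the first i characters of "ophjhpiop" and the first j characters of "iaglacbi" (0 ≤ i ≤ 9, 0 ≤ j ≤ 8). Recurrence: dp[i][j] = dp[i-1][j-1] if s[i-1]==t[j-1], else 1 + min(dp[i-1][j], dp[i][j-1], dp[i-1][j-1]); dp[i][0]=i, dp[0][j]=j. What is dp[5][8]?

   ''  i  a  g  l  a  c  b  i
''  0  1  2  3  4  5  6  7  8
 o  1  1  2  3  4  5  6  7  8
 p  2  2  2  3  4  5  6  7  8
 h  3  3  3  3  4  5  6  7  8
 j  4  4  4  4  4  5  6  7  8
 h  5  5  5  5  5  5  6  7  8
 p  6  6  6  6  6  6  6  7  8
 i  7  6  7  7  7  7  7  7  7
 o  8  7  7  8  8  8  8  8  8
 p  9  8  8  8  9  9  9  9  9

8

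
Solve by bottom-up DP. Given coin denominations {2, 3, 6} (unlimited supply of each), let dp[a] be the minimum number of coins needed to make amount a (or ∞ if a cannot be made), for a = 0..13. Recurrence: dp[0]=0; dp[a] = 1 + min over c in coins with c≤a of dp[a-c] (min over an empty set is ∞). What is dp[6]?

 a  0  1  2  3  4  5  6  7  8  9 10 11 12 13
dp  0  -  1  1  2  2  1  3  2  2  3  3  2  4
(- denotes ∞ / unreachable)

1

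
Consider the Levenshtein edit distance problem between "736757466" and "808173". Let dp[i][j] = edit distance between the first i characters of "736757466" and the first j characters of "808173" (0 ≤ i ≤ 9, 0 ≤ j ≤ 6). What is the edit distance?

8

   ''  8  0  8  1  7  3
''  0  1  2  3  4  5  6
 7  1  1  2  3  4  4  5
 3  2  2  2  3  4  5  4
 6  3  3  3  3  4  5  5
 7  4  4  4  4  4  4  5
 5  5  5  5  5  5  5  5
 7  6  6  6  6  6  5  6
 4  7  7  7  7  7  6  6
 6  8  8  8  8  8  7  7
 6  9  9  9  9  9  8  8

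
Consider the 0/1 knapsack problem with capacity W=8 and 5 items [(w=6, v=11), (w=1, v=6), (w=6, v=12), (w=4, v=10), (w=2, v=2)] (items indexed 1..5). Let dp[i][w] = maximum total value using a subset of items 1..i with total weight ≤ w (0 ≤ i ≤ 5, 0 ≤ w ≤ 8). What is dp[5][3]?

i\w   0   1   2   3   4   5   6   7   8
  0   0   0   0   0   0   0   0   0   0
  1   0   0   0   0   0   0  11  11  11
  2   0   6   6   6   6   6  11  17  17
  3   0   6   6   6   6   6  12  18  18
  4   0   6   6   6  10  16  16  18  18
  5   0   6   6   8  10  16  16  18  18

8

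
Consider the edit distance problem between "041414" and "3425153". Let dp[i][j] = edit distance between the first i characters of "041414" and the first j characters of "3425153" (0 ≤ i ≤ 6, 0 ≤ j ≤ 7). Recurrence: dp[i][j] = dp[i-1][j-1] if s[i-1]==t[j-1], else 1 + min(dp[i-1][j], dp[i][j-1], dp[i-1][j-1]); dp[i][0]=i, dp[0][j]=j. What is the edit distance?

5

   ''  3  4  2  5  1  5  3
''  0  1  2  3  4  5  6  7
 0  1  1  2  3  4  5  6  7
 4  2  2  1  2  3  4  5  6
 1  3  3  2  2  3  3  4  5
 4  4  4  3  3  3  4  4  5
 1  5  5  4  4  4  3  4  5
 4  6  6  5  5  5  4  4  5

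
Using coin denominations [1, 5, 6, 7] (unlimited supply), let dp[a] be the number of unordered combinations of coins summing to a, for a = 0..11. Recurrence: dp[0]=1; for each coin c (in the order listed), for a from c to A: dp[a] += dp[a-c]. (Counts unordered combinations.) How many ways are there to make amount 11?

6

after  coin     0     1     2     3     4     5     6     7     8     9    10    11
          1     1     1     1     1     1     1     1     1     1     1     1     1
          5     1     1     1     1     1     2     2     2     2     2     3     3
          6     1     1     1     1     1     2     3     3     3     3     4     5
          7     1     1     1     1     1     2     3     4     4     4     5     6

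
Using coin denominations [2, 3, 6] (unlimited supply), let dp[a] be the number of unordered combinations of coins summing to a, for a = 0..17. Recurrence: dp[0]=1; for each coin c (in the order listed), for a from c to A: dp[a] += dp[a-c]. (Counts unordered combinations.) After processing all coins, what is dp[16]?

after  coin     0     1     2     3     4     5     6     7     8     9    10    11    12    13    14    15    16    17
          2     1     0     1     0     1     0     1     0     1     0     1     0     1     0     1     0     1     0
          3     1     0     1     1     1     1     2     1     2     2     2     2     3     2     3     3     3     3
          6     1     0     1     1     1     1     3     1     3     3     3     3     6     3     6     6     6     6

6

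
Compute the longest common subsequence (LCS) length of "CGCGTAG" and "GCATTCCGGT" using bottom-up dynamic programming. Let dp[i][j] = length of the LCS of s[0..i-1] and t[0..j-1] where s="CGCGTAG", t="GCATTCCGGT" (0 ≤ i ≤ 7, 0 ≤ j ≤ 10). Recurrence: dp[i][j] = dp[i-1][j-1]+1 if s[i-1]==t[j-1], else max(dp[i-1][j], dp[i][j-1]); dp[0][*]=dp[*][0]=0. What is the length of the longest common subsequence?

   ''  G  C  A  T  T  C  C  G  G  T
''  0  0  0  0  0  0  0  0  0  0  0
 C  0  0  1  1  1  1  1  1  1  1  1
 G  0  1  1  1  1  1  1  1  2  2  2
 C  0  1  2  2  2  2  2  2  2  2  2
 G  0  1  2  2  2  2  2  2  3  3  3
 T  0  1  2  2  3  3  3  3  3  3  4
 A  0  1  2  3  3  3  3  3  3  3  4
 G  0  1  2  3  3  3  3  3  4  4  4

4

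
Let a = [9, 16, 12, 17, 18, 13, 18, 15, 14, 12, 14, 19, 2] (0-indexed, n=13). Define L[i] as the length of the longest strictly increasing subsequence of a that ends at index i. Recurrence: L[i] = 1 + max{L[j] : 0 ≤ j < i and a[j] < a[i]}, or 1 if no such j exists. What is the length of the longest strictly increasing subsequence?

5

   i    0    1    2    3    4    5    6    7    8    9   10   11   12
a[i]    9   16   12   17   18   13   18   15   14   12   14   19    2
L[i]    1    2    2    3    4    3    4    4    4    2    4    5    1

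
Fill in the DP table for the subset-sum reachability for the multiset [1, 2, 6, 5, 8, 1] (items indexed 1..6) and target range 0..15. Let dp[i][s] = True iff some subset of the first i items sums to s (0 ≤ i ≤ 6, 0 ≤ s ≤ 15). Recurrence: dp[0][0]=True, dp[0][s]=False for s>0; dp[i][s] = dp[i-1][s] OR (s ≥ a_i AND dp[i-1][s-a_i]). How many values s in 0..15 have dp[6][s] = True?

i\s   0   1   2   3   4   5   6   7   8   9  10  11  12  13  14  15
  0   T   F   F   F   F   F   F   F   F   F   F   F   F   F   F   F
  1   T   T   F   F   F   F   F   F   F   F   F   F   F   F   F   F
  2   T   T   T   T   F   F   F   F   F   F   F   F   F   F   F   F
  3   T   T   T   T   F   F   T   T   T   T   F   F   F   F   F   F
  4   T   T   T   T   F   T   T   T   T   T   F   T   T   T   T   F
  5   T   T   T   T   F   T   T   T   T   T   T   T   T   T   T   T
  6   T   T   T   T   T   T   T   T   T   T   T   T   T   T   T   T

16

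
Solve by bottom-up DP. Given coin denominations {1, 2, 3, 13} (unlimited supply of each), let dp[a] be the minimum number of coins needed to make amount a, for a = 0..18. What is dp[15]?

2

 a  0  1  2  3  4  5  6  7  8  9 10 11 12 13 14 15 16 17 18
dp  0  1  1  1  2  2  2  3  3  3  4  4  4  1  2  2  2  3  3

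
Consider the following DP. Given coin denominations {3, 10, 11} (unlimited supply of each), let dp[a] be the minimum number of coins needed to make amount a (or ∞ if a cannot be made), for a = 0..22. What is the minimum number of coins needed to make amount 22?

 a  0  1  2  3  4  5  6  7  8  9 10 11 12 13 14 15 16 17 18 19 20 21 22
dp  0  -  -  1  -  -  2  -  -  3  1  1  4  2  2  5  3  3  6  4  2  2  2
(- denotes ∞ / unreachable)

2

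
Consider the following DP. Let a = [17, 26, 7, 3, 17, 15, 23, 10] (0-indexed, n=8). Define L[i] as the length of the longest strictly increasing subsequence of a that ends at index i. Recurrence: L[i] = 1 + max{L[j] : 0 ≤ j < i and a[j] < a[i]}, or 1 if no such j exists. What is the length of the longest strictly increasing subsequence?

   i    0    1    2    3    4    5    6    7
a[i]   17   26    7    3   17   15   23   10
L[i]    1    2    1    1    2    2    3    2

3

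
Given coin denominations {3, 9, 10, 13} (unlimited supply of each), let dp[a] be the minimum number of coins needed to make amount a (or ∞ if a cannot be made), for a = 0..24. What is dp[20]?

2

 a  0  1  2  3  4  5  6  7  8  9 10 11 12 13 14 15 16 17 18 19 20 21 22 23 24
dp  0  -  -  1  -  -  2  -  -  1  1  -  2  1  -  3  2  -  2  2  2  3  2  2  4
(- denotes ∞ / unreachable)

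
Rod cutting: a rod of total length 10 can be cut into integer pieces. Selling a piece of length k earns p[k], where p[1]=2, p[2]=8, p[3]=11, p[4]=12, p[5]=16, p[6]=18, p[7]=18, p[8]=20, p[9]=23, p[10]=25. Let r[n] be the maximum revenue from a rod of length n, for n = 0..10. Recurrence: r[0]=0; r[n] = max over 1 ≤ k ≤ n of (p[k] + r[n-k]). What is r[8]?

   n    0    1    2    3    4    5    6    7    8    9   10
r[n]    0    2    8   11   16   19   24   27   32   35   40

32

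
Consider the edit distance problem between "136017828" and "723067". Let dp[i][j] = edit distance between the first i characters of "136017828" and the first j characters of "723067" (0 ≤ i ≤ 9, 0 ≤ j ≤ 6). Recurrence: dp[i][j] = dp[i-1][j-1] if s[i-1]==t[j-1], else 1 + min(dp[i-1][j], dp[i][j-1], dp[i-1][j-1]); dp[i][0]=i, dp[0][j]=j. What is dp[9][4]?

   ''  7  2  3  0  6  7
''  0  1  2  3  4  5  6
 1  1  1  2  3  4  5  6
 3  2  2  2  2  3  4  5
 6  3  3  3  3  3  3  4
 0  4  4  4  4  3  4  4
 1  5  5  5  5  4  4  5
 7  6  5  6  6  5  5  4
 8  7  6  6  7  6  6  5
 2  8  7  6  7  7  7  6
 8  9  8  7  7  8  8  7

8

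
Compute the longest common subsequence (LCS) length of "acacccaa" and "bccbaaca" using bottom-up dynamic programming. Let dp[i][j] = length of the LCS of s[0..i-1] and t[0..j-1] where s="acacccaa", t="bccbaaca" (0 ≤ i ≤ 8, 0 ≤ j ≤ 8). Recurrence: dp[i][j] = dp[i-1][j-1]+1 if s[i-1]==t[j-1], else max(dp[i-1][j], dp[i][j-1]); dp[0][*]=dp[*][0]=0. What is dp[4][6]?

2

   ''  b  c  c  b  a  a  c  a
''  0  0  0  0  0  0  0  0  0
 a  0  0  0  0  0  1  1  1  1
 c  0  0  1  1  1  1  1  2  2
 a  0  0  1  1  1  2  2  2  3
 c  0  0  1  2  2  2  2  3  3
 c  0  0  1  2  2  2  2  3  3
 c  0  0  1  2  2  2  2  3  3
 a  0  0  1  2  2  3  3  3  4
 a  0  0  1  2  2  3  4  4  4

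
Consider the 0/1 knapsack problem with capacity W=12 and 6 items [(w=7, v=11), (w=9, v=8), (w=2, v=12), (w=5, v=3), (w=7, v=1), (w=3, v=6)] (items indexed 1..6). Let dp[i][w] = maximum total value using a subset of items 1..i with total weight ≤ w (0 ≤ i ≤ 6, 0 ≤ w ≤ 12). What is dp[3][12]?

23

i\w   0   1   2   3   4   5   6   7   8   9  10  11  12
  0   0   0   0   0   0   0   0   0   0   0   0   0   0
  1   0   0   0   0   0   0   0  11  11  11  11  11  11
  2   0   0   0   0   0   0   0  11  11  11  11  11  11
  3   0   0  12  12  12  12  12  12  12  23  23  23  23
  4   0   0  12  12  12  12  12  15  15  23  23  23  23
  5   0   0  12  12  12  12  12  15  15  23  23  23  23
  6   0   0  12  12  12  18  18  18  18  23  23  23  29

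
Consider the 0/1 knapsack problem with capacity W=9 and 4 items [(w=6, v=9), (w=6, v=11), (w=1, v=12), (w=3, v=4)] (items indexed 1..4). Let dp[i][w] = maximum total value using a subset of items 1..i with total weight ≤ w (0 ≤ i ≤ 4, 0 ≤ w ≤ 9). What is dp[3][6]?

i\w   0   1   2   3   4   5   6   7   8   9
  0   0   0   0   0   0   0   0   0   0   0
  1   0   0   0   0   0   0   9   9   9   9
  2   0   0   0   0   0   0  11  11  11  11
  3   0  12  12  12  12  12  12  23  23  23
  4   0  12  12  12  16  16  16  23  23  23

12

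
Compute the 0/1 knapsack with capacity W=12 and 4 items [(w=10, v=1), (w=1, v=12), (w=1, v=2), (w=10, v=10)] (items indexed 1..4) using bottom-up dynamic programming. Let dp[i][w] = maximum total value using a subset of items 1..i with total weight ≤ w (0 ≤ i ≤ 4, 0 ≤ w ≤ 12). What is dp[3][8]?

14

i\w   0   1   2   3   4   5   6   7   8   9  10  11  12
  0   0   0   0   0   0   0   0   0   0   0   0   0   0
  1   0   0   0   0   0   0   0   0   0   0   1   1   1
  2   0  12  12  12  12  12  12  12  12  12  12  13  13
  3   0  12  14  14  14  14  14  14  14  14  14  14  15
  4   0  12  14  14  14  14  14  14  14  14  14  22  24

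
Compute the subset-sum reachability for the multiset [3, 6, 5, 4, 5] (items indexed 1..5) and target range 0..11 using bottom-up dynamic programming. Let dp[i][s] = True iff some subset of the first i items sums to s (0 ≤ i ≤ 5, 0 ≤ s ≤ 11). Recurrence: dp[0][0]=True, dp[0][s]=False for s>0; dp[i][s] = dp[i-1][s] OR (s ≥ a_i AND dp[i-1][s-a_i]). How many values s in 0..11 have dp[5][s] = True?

10

i\s   0   1   2   3   4   5   6   7   8   9  10  11
  0   T   F   F   F   F   F   F   F   F   F   F   F
  1   T   F   F   T   F   F   F   F   F   F   F   F
  2   T   F   F   T   F   F   T   F   F   T   F   F
  3   T   F   F   T   F   T   T   F   T   T   F   T
  4   T   F   F   T   T   T   T   T   T   T   T   T
  5   T   F   F   T   T   T   T   T   T   T   T   T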